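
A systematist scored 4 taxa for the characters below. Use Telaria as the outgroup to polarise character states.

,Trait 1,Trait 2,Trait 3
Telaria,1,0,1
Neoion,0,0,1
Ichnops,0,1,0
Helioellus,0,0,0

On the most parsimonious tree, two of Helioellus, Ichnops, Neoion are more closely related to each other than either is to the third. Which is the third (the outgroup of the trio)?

Character polarity is set by the outgroup: the derived state is whichever differs from the outgroup's state, so for Trait 1, Trait 3 the derived state is '0', and for the remaining characters it is '1'.
Trait 1 (derived state '0') is shared by all ingroup taxa — unites the whole ingroup.
Trait 2: derived state '1' in Ichnops only — an autapomorphy, so it tells us nothing about relationships among taxa.
Only Helioellus and Ichnops show the derived state '0' for Trait 3, supporting them as a clade.
Most parsimonious ingroup topology: (Neoion,(Ichnops,Helioellus)).
Helioellus and Ichnops share a more recent common ancestor with each other than either does with Neoion, so Neoion is the least closely related of the three.

Neoion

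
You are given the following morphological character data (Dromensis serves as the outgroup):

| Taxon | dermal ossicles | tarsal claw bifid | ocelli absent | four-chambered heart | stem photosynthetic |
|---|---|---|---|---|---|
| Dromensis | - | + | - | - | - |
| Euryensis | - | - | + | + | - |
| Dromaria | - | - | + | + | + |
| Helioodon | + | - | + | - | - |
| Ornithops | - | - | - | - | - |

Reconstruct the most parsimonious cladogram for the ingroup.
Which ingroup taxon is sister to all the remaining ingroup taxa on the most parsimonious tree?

Character polarity is set by the outgroup: the derived state is whichever differs from the outgroup's state, so for tarsal claw bifid the derived state is '-', and for the remaining characters it is '+'.
dermal ossicles (derived state '+') is unique to Helioodon (autapomorphy; uninformative for grouping).
tarsal claw bifid (derived state '-') is shared by all ingroup taxa — unites the whole ingroup.
Only Dromaria, Euryensis, and Helioodon show the derived state '+' for ocelli absent, supporting them as a clade.
four-chambered heart (derived state '+') is shared by Dromaria and Euryensis — a synapomorphy uniting that clade.
stem photosynthetic (derived state '+') is unique to Dromaria (autapomorphy; uninformative for grouping).
Most parsimonious ingroup topology: (((Euryensis,Dromaria),Helioodon),Ornithops).
Ornithops is sister to the clade containing all other ingroup taxa, so it is the earliest-diverging (most basal) ingroup lineage.

Ornithops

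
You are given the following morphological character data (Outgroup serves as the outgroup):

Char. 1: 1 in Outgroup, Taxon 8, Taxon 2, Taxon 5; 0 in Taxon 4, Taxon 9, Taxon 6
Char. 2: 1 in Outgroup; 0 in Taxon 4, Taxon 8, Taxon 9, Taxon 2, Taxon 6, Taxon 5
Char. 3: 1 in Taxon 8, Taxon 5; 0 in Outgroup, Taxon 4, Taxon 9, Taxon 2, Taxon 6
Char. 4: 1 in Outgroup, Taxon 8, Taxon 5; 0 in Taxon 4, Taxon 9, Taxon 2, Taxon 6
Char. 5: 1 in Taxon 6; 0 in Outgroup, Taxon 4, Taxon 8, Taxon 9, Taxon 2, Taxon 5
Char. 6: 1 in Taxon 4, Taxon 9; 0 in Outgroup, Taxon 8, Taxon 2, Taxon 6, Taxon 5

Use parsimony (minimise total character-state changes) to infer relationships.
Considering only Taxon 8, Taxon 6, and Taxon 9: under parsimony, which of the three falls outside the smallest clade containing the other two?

Taxon 8

Character polarity is set by the outgroup: the derived state is whichever differs from the outgroup's state, so for Char. 1, Char. 2, Char. 4 the derived state is '0', and for the remaining characters it is '1'.
Only Taxon 4, Taxon 6, and Taxon 9 show the derived state '0' for Char. 1, supporting them as a clade.
All ingroup taxa share the derived state '0' for Char. 2; it defines the ingroup but does not resolve relationships within it.
Char. 3: derived state '1' in Taxon 5 and Taxon 8 only — synapomorphy for {Taxon 5, Taxon 8}.
Char. 4 (derived state '0') is shared by Taxon 2, Taxon 4, Taxon 6, and Taxon 9 — a synapomorphy uniting that clade.
Char. 5: derived state '1' in Taxon 6 only — an autapomorphy, so it tells us nothing about relationships among taxa.
Only Taxon 4 and Taxon 9 show the derived state '1' for Char. 6, supporting them as a clade.
Most parsimonious ingroup topology: ((((Taxon 4,Taxon 9),Taxon 6),Taxon 2),(Taxon 8,Taxon 5)).
Taxon 6 and Taxon 9 share a more recent common ancestor with each other than either does with Taxon 8, so Taxon 8 is the least closely related of the three.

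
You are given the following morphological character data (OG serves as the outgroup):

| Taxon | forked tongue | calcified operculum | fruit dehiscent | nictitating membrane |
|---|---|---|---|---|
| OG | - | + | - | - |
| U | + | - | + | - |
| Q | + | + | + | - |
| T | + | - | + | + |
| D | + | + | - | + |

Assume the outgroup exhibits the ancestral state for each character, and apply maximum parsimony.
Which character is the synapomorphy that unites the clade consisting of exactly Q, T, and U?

Character polarity is set by the outgroup: the derived state is whichever differs from the outgroup's state, so for calcified operculum the derived state is '-', and for the remaining characters it is '+'.
All ingroup taxa share the derived state '+' for forked tongue; it defines the ingroup but does not resolve relationships within it.
Only T and U show the derived state '-' for calcified operculum, supporting them as a clade.
fruit dehiscent: derived state '+' in Q, T, and U only — synapomorphy for {Q, T, U}.
nictitating membrane groups D and T, which is incompatible with the clades supported by the remaining characters; treating it as convergent (homoplasy) costs fewer steps than any alternative tree.
Most parsimonious ingroup topology: (((U,T),Q),D).
The clade {Q, T, U} is supported by fruit dehiscent: its derived state '+' occurs in exactly those taxa and in no other taxon (including the outgroup).

fruit dehiscent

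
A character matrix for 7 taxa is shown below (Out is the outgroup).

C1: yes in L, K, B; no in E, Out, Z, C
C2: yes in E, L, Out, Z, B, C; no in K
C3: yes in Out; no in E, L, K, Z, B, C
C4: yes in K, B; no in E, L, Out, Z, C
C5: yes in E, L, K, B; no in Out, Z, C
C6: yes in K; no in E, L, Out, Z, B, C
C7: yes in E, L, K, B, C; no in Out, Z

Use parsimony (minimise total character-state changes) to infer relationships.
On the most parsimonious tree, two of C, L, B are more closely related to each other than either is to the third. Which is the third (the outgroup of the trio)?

C

Character polarity is set by the outgroup: the derived state is whichever differs from the outgroup's state, so for C2, C3 the derived state is 'no', and for the remaining characters it is 'yes'.
Only B, K, and L show the derived state 'yes' for C1, supporting them as a clade.
C2: derived state 'no' in K only — an autapomorphy, so it tells us nothing about relationships among taxa.
All ingroup taxa share the derived state 'no' for C3; it defines the ingroup but does not resolve relationships within it.
C4 (derived state 'yes') is shared by B and K — a synapomorphy uniting that clade.
Only B, E, K, and L show the derived state 'yes' for C5, supporting them as a clade.
C6: derived state 'yes' in K only — an autapomorphy, so it tells us nothing about relationships among taxa.
C7 (derived state 'yes') is shared by B, C, E, K, and L — a synapomorphy uniting that clade.
Most parsimonious ingroup topology: ((C,(E,((K,B),L))),Z).
L and B share a more recent common ancestor with each other than either does with C, so C is the least closely related of the three.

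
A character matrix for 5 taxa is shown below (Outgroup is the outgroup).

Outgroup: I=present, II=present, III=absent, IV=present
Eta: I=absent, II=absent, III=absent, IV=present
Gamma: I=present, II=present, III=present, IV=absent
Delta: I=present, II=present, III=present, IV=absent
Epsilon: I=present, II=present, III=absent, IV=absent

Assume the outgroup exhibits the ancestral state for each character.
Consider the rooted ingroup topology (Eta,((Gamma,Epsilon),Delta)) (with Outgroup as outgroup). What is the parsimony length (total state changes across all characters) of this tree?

5

Map each character onto (Eta,((Gamma,Epsilon),Delta)) (rooted by Outgroup) and count the minimum state changes it requires (Fitch parsimony):
I: 1; II: 1; III: 2; IV: 1.
Total tree length = 5.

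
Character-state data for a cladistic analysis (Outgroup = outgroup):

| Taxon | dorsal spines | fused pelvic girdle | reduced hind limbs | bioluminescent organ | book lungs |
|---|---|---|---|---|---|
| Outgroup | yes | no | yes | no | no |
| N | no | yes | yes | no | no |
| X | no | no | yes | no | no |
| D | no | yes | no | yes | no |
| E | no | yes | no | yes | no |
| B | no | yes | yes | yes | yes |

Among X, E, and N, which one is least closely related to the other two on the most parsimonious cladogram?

Character polarity is set by the outgroup: the derived state is whichever differs from the outgroup's state, so for dorsal spines, reduced hind limbs the derived state is 'no', and for the remaining characters it is 'yes'.
All ingroup taxa share the derived state 'no' for dorsal spines; it defines the ingroup but does not resolve relationships within it.
Only B, D, E, and N show the derived state 'yes' for fused pelvic girdle, supporting them as a clade.
Only D and E show the derived state 'no' for reduced hind limbs, supporting them as a clade.
Only B, D, and E show the derived state 'yes' for bioluminescent organ, supporting them as a clade.
book lungs: derived state 'yes' in B only — an autapomorphy, so it tells us nothing about relationships among taxa.
Most parsimonious ingroup topology: ((N,((D,E),B)),X).
N and E share a more recent common ancestor with each other than either does with X, so X is the least closely related of the three.

X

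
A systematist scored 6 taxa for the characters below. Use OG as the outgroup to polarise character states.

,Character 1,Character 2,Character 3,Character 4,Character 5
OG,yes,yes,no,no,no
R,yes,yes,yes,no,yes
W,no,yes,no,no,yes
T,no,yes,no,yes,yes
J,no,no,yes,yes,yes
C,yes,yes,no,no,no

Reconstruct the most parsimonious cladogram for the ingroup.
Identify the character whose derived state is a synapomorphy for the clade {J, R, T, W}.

Character 5

Character polarity is set by the outgroup: the derived state is whichever differs from the outgroup's state, so for Character 1, Character 2 the derived state is 'no', and for the remaining characters it is 'yes'.
Character 1: derived state 'no' in J, T, and W only — synapomorphy for {J, T, W}.
Character 2: derived state 'no' in J only — an autapomorphy, so it tells us nothing about relationships among taxa.
Character 3 groups J and R, which is incompatible with the clades supported by the remaining characters; treating it as convergent (homoplasy) costs fewer steps than any alternative tree.
Character 4 (derived state 'yes') is shared by J and T — a synapomorphy uniting that clade.
Only J, R, T, and W show the derived state 'yes' for Character 5, supporting them as a clade.
Most parsimonious ingroup topology: ((((T,J),W),R),C).
The clade {J, R, T, W} is supported by Character 5: its derived state 'yes' occurs in exactly those taxa and in no other taxon (including the outgroup).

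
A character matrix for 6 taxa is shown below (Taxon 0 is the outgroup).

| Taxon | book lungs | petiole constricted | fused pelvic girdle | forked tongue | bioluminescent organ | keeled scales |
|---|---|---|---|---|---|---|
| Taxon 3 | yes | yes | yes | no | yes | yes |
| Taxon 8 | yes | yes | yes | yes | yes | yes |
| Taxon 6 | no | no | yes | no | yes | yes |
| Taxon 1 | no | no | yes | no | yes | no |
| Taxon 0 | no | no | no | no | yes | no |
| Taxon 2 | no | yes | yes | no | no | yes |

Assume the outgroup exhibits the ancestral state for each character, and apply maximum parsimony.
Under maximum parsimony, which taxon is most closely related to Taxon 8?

Taxon 3

Character polarity is set by the outgroup: the derived state is whichever differs from the outgroup's state, so for bioluminescent organ the derived state is 'no', and for the remaining characters it is 'yes'.
book lungs (derived state 'yes') is shared by Taxon 3 and Taxon 8 — a synapomorphy uniting that clade.
Only Taxon 2, Taxon 3, and Taxon 8 show the derived state 'yes' for petiole constricted, supporting them as a clade.
All ingroup taxa share the derived state 'yes' for fused pelvic girdle; it defines the ingroup but does not resolve relationships within it.
forked tongue (derived state 'yes') is unique to Taxon 8 (autapomorphy; uninformative for grouping).
bioluminescent organ: derived state 'no' in Taxon 2 only — an autapomorphy, so it tells us nothing about relationships among taxa.
keeled scales (derived state 'yes') is shared by Taxon 2, Taxon 3, Taxon 6, and Taxon 8 — a synapomorphy uniting that clade.
Most parsimonious ingroup topology: (((Taxon 2,(Taxon 3,Taxon 8)),Taxon 6),Taxon 1).
Taxon 8 and Taxon 3 form a cherry on this tree, so they are sister taxa.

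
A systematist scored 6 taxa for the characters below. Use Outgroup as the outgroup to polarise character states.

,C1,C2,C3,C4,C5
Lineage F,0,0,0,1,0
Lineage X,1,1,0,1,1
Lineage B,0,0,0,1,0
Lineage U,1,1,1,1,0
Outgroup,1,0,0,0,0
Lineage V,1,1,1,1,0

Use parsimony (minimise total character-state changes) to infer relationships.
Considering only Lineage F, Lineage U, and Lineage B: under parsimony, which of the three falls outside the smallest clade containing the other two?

Character polarity is set by the outgroup: the derived state is whichever differs from the outgroup's state, so for C1 the derived state is '0', and for the remaining characters it is '1'.
C1 (derived state '0') is shared by Lineage B and Lineage F — a synapomorphy uniting that clade.
C2 (derived state '1') is shared by Lineage U, Lineage V, and Lineage X — a synapomorphy uniting that clade.
Only Lineage U and Lineage V show the derived state '1' for C3, supporting them as a clade.
C4 (derived state '1') is shared by all ingroup taxa — unites the whole ingroup.
C5 (derived state '1') is unique to Lineage X (autapomorphy; uninformative for grouping).
Most parsimonious ingroup topology: ((Lineage B,Lineage F),(Lineage X,(Lineage U,Lineage V))).
Lineage F and Lineage B share a more recent common ancestor with each other than either does with Lineage U, so Lineage U is the least closely related of the three.

Lineage U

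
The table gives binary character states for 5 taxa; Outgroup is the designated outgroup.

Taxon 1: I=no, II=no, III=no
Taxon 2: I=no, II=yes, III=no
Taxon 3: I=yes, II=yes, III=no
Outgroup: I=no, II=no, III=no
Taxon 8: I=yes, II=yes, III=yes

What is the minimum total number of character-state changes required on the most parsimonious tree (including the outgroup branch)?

The outgroup has state 'no' for every character, so 'yes' is the derived state throughout.
I (derived state 'yes') is shared by Taxon 3 and Taxon 8 — a synapomorphy uniting that clade.
Only Taxon 2, Taxon 3, and Taxon 8 show the derived state 'yes' for II, supporting them as a clade.
III: derived state 'yes' in Taxon 8 only — an autapomorphy, so it tells us nothing about relationships among taxa.
Most parsimonious ingroup topology: ((Taxon 2,(Taxon 3,Taxon 8)),Taxon 1).
Changes per character on this tree: I: 1; II: 1; III: 1.
Total = 3.

3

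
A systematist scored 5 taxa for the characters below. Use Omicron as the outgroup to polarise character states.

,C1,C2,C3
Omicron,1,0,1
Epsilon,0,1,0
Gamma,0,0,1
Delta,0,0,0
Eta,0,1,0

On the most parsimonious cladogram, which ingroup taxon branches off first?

Gamma

Character polarity is set by the outgroup: the derived state is whichever differs from the outgroup's state, so for C1, C3 the derived state is '0', and for the remaining characters it is '1'.
All ingroup taxa share the derived state '0' for C1; it defines the ingroup but does not resolve relationships within it.
C2 (derived state '1') is shared by Epsilon and Eta — a synapomorphy uniting that clade.
Only Delta, Epsilon, and Eta show the derived state '0' for C3, supporting them as a clade.
Most parsimonious ingroup topology: (((Epsilon,Eta),Delta),Gamma).
Gamma is sister to the clade containing all other ingroup taxa, so it is the earliest-diverging (most basal) ingroup lineage.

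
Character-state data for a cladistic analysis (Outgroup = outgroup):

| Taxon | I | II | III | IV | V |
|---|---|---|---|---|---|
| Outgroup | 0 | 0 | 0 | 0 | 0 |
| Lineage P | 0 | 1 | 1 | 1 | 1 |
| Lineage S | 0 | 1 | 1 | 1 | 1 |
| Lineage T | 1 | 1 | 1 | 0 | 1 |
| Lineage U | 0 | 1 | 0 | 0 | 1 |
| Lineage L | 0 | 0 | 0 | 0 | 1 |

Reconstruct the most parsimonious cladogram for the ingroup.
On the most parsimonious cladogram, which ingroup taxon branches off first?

Lineage L

The outgroup has state '0' for every character, so '1' is the derived state throughout.
I: derived state '1' in Lineage T only — an autapomorphy, so it tells us nothing about relationships among taxa.
II (derived state '1') is shared by Lineage P, Lineage S, Lineage T, and Lineage U — a synapomorphy uniting that clade.
III: derived state '1' in Lineage P, Lineage S, and Lineage T only — synapomorphy for {Lineage P, Lineage S, Lineage T}.
Only Lineage P and Lineage S show the derived state '1' for IV, supporting them as a clade.
V (derived state '1') is shared by all ingroup taxa — unites the whole ingroup.
Most parsimonious ingroup topology: ((((Lineage P,Lineage S),Lineage T),Lineage U),Lineage L).
Lineage L is sister to the clade containing all other ingroup taxa, so it is the earliest-diverging (most basal) ingroup lineage.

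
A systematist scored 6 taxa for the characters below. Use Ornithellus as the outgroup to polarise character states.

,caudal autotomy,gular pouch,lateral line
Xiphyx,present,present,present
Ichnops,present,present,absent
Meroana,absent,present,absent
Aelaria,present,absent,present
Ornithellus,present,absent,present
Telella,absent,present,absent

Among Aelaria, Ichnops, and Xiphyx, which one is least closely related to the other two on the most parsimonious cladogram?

Aelaria

Character polarity is set by the outgroup: the derived state is whichever differs from the outgroup's state, so for caudal autotomy, lateral line the derived state is 'absent', and for the remaining characters it is 'present'.
caudal autotomy: derived state 'absent' in Meroana and Telella only — synapomorphy for {Meroana, Telella}.
Only Ichnops, Meroana, Telella, and Xiphyx show the derived state 'present' for gular pouch, supporting them as a clade.
lateral line (derived state 'absent') is shared by Ichnops, Meroana, and Telella — a synapomorphy uniting that clade.
Most parsimonious ingroup topology: ((Xiphyx,((Meroana,Telella),Ichnops)),Aelaria).
Ichnops and Xiphyx share a more recent common ancestor with each other than either does with Aelaria, so Aelaria is the least closely related of the three.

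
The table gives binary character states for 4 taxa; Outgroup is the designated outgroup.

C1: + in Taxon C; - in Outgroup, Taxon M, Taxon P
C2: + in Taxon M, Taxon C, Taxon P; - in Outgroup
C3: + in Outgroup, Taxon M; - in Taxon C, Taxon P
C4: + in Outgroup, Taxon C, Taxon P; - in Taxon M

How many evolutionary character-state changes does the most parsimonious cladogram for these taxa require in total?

Character polarity is set by the outgroup: the derived state is whichever differs from the outgroup's state, so for C3, C4 the derived state is '-', and for the remaining characters it is '+'.
C1 (derived state '+') is unique to Taxon C (autapomorphy; uninformative for grouping).
All ingroup taxa share the derived state '+' for C2; it defines the ingroup but does not resolve relationships within it.
Only Taxon C and Taxon P show the derived state '-' for C3, supporting them as a clade.
C4 (derived state '-') is unique to Taxon M (autapomorphy; uninformative for grouping).
Most parsimonious ingroup topology: (Taxon M,(Taxon C,Taxon P)).
Changes per character on this tree: C1: 1; C2: 1; C3: 1; C4: 1.
Total = 4.

4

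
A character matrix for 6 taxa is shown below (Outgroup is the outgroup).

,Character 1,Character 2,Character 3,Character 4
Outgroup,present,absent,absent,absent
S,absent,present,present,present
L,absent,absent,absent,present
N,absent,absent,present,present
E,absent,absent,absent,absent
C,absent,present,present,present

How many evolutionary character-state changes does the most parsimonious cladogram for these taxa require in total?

Character polarity is set by the outgroup: the derived state is whichever differs from the outgroup's state, so for Character 1 the derived state is 'absent', and for the remaining characters it is 'present'.
All ingroup taxa share the derived state 'absent' for Character 1; it defines the ingroup but does not resolve relationships within it.
Character 2 (derived state 'present') is shared by C and S — a synapomorphy uniting that clade.
Character 3 (derived state 'present') is shared by C, N, and S — a synapomorphy uniting that clade.
Only C, L, N, and S show the derived state 'present' for Character 4, supporting them as a clade.
Most parsimonious ingroup topology: ((((S,C),N),L),E).
Changes per character on this tree: Character 1: 1; Character 2: 1; Character 3: 1; Character 4: 1.
Total = 4.

4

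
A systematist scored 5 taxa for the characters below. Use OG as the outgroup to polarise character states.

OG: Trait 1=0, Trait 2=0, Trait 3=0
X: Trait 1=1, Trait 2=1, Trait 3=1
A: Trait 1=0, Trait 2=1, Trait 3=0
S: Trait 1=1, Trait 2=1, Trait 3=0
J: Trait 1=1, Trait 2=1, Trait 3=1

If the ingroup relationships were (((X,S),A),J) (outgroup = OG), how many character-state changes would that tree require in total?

Map each character onto (((X,S),A),J) (rooted by OG) and count the minimum state changes it requires (Fitch parsimony):
Trait 1: 2; Trait 2: 1; Trait 3: 2.
Total tree length = 5.

5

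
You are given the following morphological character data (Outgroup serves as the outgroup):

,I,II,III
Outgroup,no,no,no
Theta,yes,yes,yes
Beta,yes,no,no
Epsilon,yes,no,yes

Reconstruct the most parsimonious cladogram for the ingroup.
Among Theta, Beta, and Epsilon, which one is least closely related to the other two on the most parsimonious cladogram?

Beta

The outgroup has state 'no' for every character, so 'yes' is the derived state throughout.
I (derived state 'yes') is shared by all ingroup taxa — unites the whole ingroup.
II (derived state 'yes') is unique to Theta (autapomorphy; uninformative for grouping).
III: derived state 'yes' in Epsilon and Theta only — synapomorphy for {Epsilon, Theta}.
Most parsimonious ingroup topology: ((Theta,Epsilon),Beta).
Theta and Epsilon share a more recent common ancestor with each other than either does with Beta, so Beta is the least closely related of the three.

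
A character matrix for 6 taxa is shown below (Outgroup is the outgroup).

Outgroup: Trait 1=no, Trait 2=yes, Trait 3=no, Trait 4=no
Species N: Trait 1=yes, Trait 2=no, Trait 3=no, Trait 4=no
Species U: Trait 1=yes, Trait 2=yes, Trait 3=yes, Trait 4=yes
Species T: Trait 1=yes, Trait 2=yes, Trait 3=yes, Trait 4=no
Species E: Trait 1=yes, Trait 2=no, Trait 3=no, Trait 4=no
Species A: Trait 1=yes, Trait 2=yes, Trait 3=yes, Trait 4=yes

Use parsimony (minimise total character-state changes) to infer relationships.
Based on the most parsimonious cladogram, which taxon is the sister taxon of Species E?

Species N

Character polarity is set by the outgroup: the derived state is whichever differs from the outgroup's state, so for Trait 2 the derived state is 'no', and for the remaining characters it is 'yes'.
Trait 1 (derived state 'yes') is shared by all ingroup taxa — unites the whole ingroup.
Trait 2 (derived state 'no') is shared by Species E and Species N — a synapomorphy uniting that clade.
Trait 3: derived state 'yes' in Species A, Species T, and Species U only — synapomorphy for {Species A, Species T, Species U}.
Only Species A and Species U show the derived state 'yes' for Trait 4, supporting them as a clade.
Most parsimonious ingroup topology: ((Species N,Species E),((Species U,Species A),Species T)).
Species E and Species N form a cherry on this tree, so they are sister taxa.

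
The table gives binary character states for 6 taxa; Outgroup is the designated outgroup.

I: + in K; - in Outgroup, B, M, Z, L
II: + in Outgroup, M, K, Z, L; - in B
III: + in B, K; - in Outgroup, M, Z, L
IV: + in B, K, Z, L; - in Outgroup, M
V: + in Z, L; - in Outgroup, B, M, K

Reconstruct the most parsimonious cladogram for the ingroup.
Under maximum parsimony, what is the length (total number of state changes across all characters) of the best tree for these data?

Character polarity is set by the outgroup: the derived state is whichever differs from the outgroup's state, so for II the derived state is '-', and for the remaining characters it is '+'.
I: derived state '+' in K only — an autapomorphy, so it tells us nothing about relationships among taxa.
II (derived state '-') is unique to B (autapomorphy; uninformative for grouping).
III (derived state '+') is shared by B and K — a synapomorphy uniting that clade.
IV (derived state '+') is shared by B, K, L, and Z — a synapomorphy uniting that clade.
V: derived state '+' in L and Z only — synapomorphy for {L, Z}.
Most parsimonious ingroup topology: (((B,K),(Z,L)),M).
Changes per character on this tree: I: 1; II: 1; III: 1; IV: 1; V: 1.
Total = 5.

5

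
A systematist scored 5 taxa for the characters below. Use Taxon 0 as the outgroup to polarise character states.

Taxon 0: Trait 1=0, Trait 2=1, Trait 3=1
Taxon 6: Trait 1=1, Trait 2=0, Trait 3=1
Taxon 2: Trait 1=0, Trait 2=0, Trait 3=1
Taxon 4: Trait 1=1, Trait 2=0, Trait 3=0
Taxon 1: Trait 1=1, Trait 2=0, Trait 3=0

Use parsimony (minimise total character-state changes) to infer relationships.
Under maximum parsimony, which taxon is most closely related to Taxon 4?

Character polarity is set by the outgroup: the derived state is whichever differs from the outgroup's state, so for Trait 2, Trait 3 the derived state is '0', and for the remaining characters it is '1'.
Trait 1 (derived state '1') is shared by Taxon 1, Taxon 4, and Taxon 6 — a synapomorphy uniting that clade.
All ingroup taxa share the derived state '0' for Trait 2; it defines the ingroup but does not resolve relationships within it.
Only Taxon 1 and Taxon 4 show the derived state '0' for Trait 3, supporting them as a clade.
Most parsimonious ingroup topology: ((Taxon 6,(Taxon 4,Taxon 1)),Taxon 2).
Taxon 4 and Taxon 1 form a cherry on this tree, so they are sister taxa.

Taxon 1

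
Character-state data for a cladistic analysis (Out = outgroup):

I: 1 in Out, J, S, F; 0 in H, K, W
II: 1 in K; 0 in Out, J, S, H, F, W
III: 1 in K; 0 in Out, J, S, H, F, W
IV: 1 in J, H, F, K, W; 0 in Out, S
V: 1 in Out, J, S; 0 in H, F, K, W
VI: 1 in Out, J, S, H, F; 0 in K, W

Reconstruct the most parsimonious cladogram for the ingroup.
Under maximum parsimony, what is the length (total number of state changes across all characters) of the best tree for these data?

Character polarity is set by the outgroup: the derived state is whichever differs from the outgroup's state, so for I, V, VI the derived state is '0', and for the remaining characters it is '1'.
I: derived state '0' in H, K, and W only — synapomorphy for {H, K, W}.
II: derived state '1' in K only — an autapomorphy, so it tells us nothing about relationships among taxa.
III: derived state '1' in K only — an autapomorphy, so it tells us nothing about relationships among taxa.
Only F, H, J, K, and W show the derived state '1' for IV, supporting them as a clade.
Only F, H, K, and W show the derived state '0' for V, supporting them as a clade.
VI (derived state '0') is shared by K and W — a synapomorphy uniting that clade.
Most parsimonious ingroup topology: ((J,((H,(K,W)),F)),S).
Changes per character on this tree: I: 1; II: 1; III: 1; IV: 1; V: 1; VI: 1.
Total = 6.

6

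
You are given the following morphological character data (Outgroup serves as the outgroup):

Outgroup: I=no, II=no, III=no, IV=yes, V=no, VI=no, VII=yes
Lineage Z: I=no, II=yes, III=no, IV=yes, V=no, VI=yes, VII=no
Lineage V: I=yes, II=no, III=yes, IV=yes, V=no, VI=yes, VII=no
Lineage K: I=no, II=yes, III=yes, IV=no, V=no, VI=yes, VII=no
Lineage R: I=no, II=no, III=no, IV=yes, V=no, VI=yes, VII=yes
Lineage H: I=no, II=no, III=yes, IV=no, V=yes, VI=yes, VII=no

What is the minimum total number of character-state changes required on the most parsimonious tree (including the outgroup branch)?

Character polarity is set by the outgroup: the derived state is whichever differs from the outgroup's state, so for IV, VII the derived state is 'no', and for the remaining characters it is 'yes'.
I (derived state 'yes') is unique to Lineage V (autapomorphy; uninformative for grouping).
II groups Lineage K and Lineage Z, which is incompatible with the clades supported by the remaining characters; treating it as convergent (homoplasy) costs fewer steps than any alternative tree.
III (derived state 'yes') is shared by Lineage H, Lineage K, and Lineage V — a synapomorphy uniting that clade.
Only Lineage H and Lineage K show the derived state 'no' for IV, supporting them as a clade.
V: derived state 'yes' in Lineage H only — an autapomorphy, so it tells us nothing about relationships among taxa.
VI (derived state 'yes') is shared by all ingroup taxa — unites the whole ingroup.
VII: derived state 'no' in Lineage H, Lineage K, Lineage V, and Lineage Z only — synapomorphy for {Lineage H, Lineage K, Lineage V, Lineage Z}.
Most parsimonious ingroup topology: ((Lineage Z,(Lineage V,(Lineage K,Lineage H))),Lineage R).
Changes per character on this tree: I: 1; II: 2; III: 1; IV: 1; V: 1; VI: 1; VII: 1.
Total = 8.

8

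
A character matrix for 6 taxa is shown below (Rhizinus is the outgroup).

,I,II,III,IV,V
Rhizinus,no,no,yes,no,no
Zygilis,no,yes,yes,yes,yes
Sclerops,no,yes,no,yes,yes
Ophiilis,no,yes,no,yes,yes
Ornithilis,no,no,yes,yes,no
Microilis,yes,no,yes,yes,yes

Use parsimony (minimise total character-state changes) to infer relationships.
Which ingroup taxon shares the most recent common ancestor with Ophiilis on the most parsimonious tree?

Character polarity is set by the outgroup: the derived state is whichever differs from the outgroup's state, so for III the derived state is 'no', and for the remaining characters it is 'yes'.
I (derived state 'yes') is unique to Microilis (autapomorphy; uninformative for grouping).
II (derived state 'yes') is shared by Ophiilis, Sclerops, and Zygilis — a synapomorphy uniting that clade.
III (derived state 'no') is shared by Ophiilis and Sclerops — a synapomorphy uniting that clade.
All ingroup taxa share the derived state 'yes' for IV; it defines the ingroup but does not resolve relationships within it.
V: derived state 'yes' in Microilis, Ophiilis, Sclerops, and Zygilis only — synapomorphy for {Microilis, Ophiilis, Sclerops, Zygilis}.
Most parsimonious ingroup topology: (((Zygilis,(Sclerops,Ophiilis)),Microilis),Ornithilis).
Ophiilis and Sclerops form a cherry on this tree, so they are sister taxa.

Sclerops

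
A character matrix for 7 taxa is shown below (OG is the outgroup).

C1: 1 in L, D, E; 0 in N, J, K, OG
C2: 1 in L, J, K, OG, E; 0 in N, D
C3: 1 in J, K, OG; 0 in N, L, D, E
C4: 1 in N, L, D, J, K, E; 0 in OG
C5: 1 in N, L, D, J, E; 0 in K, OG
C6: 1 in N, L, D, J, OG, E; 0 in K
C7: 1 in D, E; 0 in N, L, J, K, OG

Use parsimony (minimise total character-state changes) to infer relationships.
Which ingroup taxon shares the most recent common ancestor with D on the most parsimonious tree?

E

Character polarity is set by the outgroup: the derived state is whichever differs from the outgroup's state, so for C2, C3, C6 the derived state is '0', and for the remaining characters it is '1'.
C1: derived state '1' in D, E, and L only — synapomorphy for {D, E, L}.
C2 groups D and N, which is incompatible with the clades supported by the remaining characters; treating it as convergent (homoplasy) costs fewer steps than any alternative tree.
C3 (derived state '0') is shared by D, E, L, and N — a synapomorphy uniting that clade.
C4 (derived state '1') is shared by all ingroup taxa — unites the whole ingroup.
C5 (derived state '1') is shared by D, E, J, L, and N — a synapomorphy uniting that clade.
C6 (derived state '0') is unique to K (autapomorphy; uninformative for grouping).
C7: derived state '1' in D and E only — synapomorphy for {D, E}.
Most parsimonious ingroup topology: (((((E,D),L),N),J),K).
D and E form a cherry on this tree, so they are sister taxa.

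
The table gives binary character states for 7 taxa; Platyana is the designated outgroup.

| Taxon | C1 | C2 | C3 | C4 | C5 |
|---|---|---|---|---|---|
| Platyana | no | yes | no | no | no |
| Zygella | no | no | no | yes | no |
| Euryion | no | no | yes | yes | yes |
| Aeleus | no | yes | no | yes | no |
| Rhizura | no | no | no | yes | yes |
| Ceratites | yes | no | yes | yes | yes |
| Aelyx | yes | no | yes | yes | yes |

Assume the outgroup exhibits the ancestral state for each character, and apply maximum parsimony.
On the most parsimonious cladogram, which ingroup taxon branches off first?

Aeleus

Character polarity is set by the outgroup: the derived state is whichever differs from the outgroup's state, so for C2 the derived state is 'no', and for the remaining characters it is 'yes'.
C1 (derived state 'yes') is shared by Aelyx and Ceratites — a synapomorphy uniting that clade.
Only Aelyx, Ceratites, Euryion, Rhizura, and Zygella show the derived state 'no' for C2, supporting them as a clade.
Only Aelyx, Ceratites, and Euryion show the derived state 'yes' for C3, supporting them as a clade.
C4 (derived state 'yes') is shared by all ingroup taxa — unites the whole ingroup.
C5: derived state 'yes' in Aelyx, Ceratites, Euryion, and Rhizura only — synapomorphy for {Aelyx, Ceratites, Euryion, Rhizura}.
Most parsimonious ingroup topology: ((Zygella,((Euryion,(Ceratites,Aelyx)),Rhizura)),Aeleus).
Aeleus is sister to the clade containing all other ingroup taxa, so it is the earliest-diverging (most basal) ingroup lineage.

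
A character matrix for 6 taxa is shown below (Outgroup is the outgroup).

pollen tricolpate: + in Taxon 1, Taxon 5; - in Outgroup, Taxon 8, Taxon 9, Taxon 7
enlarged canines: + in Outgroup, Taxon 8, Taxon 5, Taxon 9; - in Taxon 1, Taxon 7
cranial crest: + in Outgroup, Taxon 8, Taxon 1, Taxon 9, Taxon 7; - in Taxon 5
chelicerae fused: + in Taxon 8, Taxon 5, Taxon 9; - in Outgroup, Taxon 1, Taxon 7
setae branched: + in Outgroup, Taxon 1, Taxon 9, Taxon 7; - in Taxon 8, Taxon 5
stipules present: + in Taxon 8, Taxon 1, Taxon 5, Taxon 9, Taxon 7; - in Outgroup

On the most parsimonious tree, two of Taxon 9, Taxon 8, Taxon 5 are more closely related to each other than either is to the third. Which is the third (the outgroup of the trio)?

Character polarity is set by the outgroup: the derived state is whichever differs from the outgroup's state, so for enlarged canines, cranial crest, setae branched the derived state is '-', and for the remaining characters it is '+'.
pollen tricolpate groups Taxon 1 and Taxon 5, which is incompatible with the clades supported by the remaining characters; treating it as convergent (homoplasy) costs fewer steps than any alternative tree.
enlarged canines: derived state '-' in Taxon 1 and Taxon 7 only — synapomorphy for {Taxon 1, Taxon 7}.
cranial crest: derived state '-' in Taxon 5 only — an autapomorphy, so it tells us nothing about relationships among taxa.
chelicerae fused: derived state '+' in Taxon 5, Taxon 8, and Taxon 9 only — synapomorphy for {Taxon 5, Taxon 8, Taxon 9}.
setae branched: derived state '-' in Taxon 5 and Taxon 8 only — synapomorphy for {Taxon 5, Taxon 8}.
All ingroup taxa share the derived state '+' for stipules present; it defines the ingroup but does not resolve relationships within it.
Most parsimonious ingroup topology: (((Taxon 8,Taxon 5),Taxon 9),(Taxon 1,Taxon 7)).
Taxon 8 and Taxon 5 share a more recent common ancestor with each other than either does with Taxon 9, so Taxon 9 is the least closely related of the three.

Taxon 9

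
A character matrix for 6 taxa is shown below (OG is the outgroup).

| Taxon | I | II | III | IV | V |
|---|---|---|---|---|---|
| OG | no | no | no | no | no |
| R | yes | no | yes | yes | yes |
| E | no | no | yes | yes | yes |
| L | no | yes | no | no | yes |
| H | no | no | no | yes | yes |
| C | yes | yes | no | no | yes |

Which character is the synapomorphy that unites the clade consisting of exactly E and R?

The outgroup has state 'no' for every character, so 'yes' is the derived state throughout.
I groups C and R, which is incompatible with the clades supported by the remaining characters; treating it as convergent (homoplasy) costs fewer steps than any alternative tree.
II: derived state 'yes' in C and L only — synapomorphy for {C, L}.
III: derived state 'yes' in E and R only — synapomorphy for {E, R}.
IV (derived state 'yes') is shared by E, H, and R — a synapomorphy uniting that clade.
All ingroup taxa share the derived state 'yes' for V; it defines the ingroup but does not resolve relationships within it.
Most parsimonious ingroup topology: (((R,E),H),(L,C)).
The clade {E, R} is supported by III: its derived state 'yes' occurs in exactly those taxa and in no other taxon (including the outgroup).

III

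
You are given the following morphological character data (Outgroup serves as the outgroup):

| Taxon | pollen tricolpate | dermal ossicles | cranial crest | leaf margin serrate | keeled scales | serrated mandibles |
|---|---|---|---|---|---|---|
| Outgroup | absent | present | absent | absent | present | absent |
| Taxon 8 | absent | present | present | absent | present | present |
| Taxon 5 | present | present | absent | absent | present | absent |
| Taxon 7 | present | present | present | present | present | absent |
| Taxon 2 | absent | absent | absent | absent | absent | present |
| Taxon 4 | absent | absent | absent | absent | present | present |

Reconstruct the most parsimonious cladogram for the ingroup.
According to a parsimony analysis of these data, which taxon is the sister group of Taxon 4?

Character polarity is set by the outgroup: the derived state is whichever differs from the outgroup's state, so for dermal ossicles, keeled scales the derived state is 'absent', and for the remaining characters it is 'present'.
pollen tricolpate (derived state 'present') is shared by Taxon 5 and Taxon 7 — a synapomorphy uniting that clade.
Only Taxon 2 and Taxon 4 show the derived state 'absent' for dermal ossicles, supporting them as a clade.
cranial crest groups Taxon 7 and Taxon 8, which is incompatible with the clades supported by the remaining characters; treating it as convergent (homoplasy) costs fewer steps than any alternative tree.
leaf margin serrate (derived state 'present') is unique to Taxon 7 (autapomorphy; uninformative for grouping).
keeled scales: derived state 'absent' in Taxon 2 only — an autapomorphy, so it tells us nothing about relationships among taxa.
serrated mandibles (derived state 'present') is shared by Taxon 2, Taxon 4, and Taxon 8 — a synapomorphy uniting that clade.
Most parsimonious ingroup topology: ((Taxon 8,(Taxon 2,Taxon 4)),(Taxon 5,Taxon 7)).
Taxon 4 and Taxon 2 form a cherry on this tree, so they are sister taxa.

Taxon 2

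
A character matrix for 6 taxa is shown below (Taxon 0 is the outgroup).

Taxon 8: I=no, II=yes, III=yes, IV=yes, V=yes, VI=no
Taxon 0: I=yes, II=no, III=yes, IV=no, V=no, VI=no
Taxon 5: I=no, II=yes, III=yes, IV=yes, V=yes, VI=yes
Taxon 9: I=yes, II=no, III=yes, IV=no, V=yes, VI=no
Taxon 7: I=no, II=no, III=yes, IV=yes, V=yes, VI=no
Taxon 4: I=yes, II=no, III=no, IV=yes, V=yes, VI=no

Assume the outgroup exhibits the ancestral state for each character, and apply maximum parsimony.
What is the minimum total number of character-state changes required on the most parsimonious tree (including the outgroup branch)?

6

Character polarity is set by the outgroup: the derived state is whichever differs from the outgroup's state, so for I, III the derived state is 'no', and for the remaining characters it is 'yes'.
I (derived state 'no') is shared by Taxon 5, Taxon 7, and Taxon 8 — a synapomorphy uniting that clade.
Only Taxon 5 and Taxon 8 show the derived state 'yes' for II, supporting them as a clade.
III (derived state 'no') is unique to Taxon 4 (autapomorphy; uninformative for grouping).
IV: derived state 'yes' in Taxon 4, Taxon 5, Taxon 7, and Taxon 8 only — synapomorphy for {Taxon 4, Taxon 5, Taxon 7, Taxon 8}.
V (derived state 'yes') is shared by all ingroup taxa — unites the whole ingroup.
VI (derived state 'yes') is unique to Taxon 5 (autapomorphy; uninformative for grouping).
Most parsimonious ingroup topology: (Taxon 9,(((Taxon 5,Taxon 8),Taxon 7),Taxon 4)).
Changes per character on this tree: I: 1; II: 1; III: 1; IV: 1; V: 1; VI: 1.
Total = 6.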